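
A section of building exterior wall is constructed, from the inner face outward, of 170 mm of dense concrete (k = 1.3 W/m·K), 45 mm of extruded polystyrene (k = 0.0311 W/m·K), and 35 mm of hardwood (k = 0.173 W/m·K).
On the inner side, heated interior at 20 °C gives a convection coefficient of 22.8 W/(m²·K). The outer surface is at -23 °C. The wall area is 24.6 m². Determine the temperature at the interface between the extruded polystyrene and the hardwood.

Thermal resistances in series:
R_inner film = 1/(h_i·A) = 1/(22.8×24.6) = 0.001783 K/W
R_dense concrete = L/(kA) = 0.17/(1.3×24.6) = 0.005316 K/W
R_extruded polystyrene = L/(kA) = 0.045/(0.0311×24.6) = 0.05882 K/W
R_hardwood = L/(kA) = 0.035/(0.173×24.6) = 0.008224 K/W
R_total = 0.07414 K/W;  Q = ΔT/R_total = 43/0.07414 = 580 W
T_interface = T_inner − Q·ΣR(inner→interface) = 20 − 580×0.06592

T ≈ -18.2 °C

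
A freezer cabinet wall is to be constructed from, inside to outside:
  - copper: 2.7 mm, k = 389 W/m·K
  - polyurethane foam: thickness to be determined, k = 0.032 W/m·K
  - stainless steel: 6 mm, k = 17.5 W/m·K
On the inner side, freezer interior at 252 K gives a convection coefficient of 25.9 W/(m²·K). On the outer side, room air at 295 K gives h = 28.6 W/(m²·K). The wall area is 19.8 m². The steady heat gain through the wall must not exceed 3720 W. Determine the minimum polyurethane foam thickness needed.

L ≈ 4.96 mm

Using the resistance-network approach (series):
R_inner film = 1/(h_i·A) = 1/(25.9×19.8) = 0.00195 K/W
R_copper = L/(kA) = 0.0027/(389×19.8) = 3.505×10^-7 K/W
R_stainless steel = L/(kA) = 0.006/(17.5×19.8) = 1.732×10^-5 K/W
R_outer film = 1/(h_o·A) = 1/(28.6×19.8) = 0.001766 K/W
Sum of the known resistances R_other = 0.003734 K/W
Required total resistance R_tot = ΔT/Q_allow = 43/3720 = 0.01156 K/W
R_polyurethane foam = R_tot − R_other = 0.007826 K/W
L = R·k·A = 0.007826×0.032×19.8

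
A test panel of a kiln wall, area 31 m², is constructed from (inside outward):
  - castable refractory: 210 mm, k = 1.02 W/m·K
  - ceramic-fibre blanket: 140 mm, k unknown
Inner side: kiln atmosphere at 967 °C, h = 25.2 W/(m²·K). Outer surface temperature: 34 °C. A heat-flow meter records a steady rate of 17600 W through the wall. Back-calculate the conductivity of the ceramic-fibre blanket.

Model the wall as resistances in series:
R_inner film = 1/(h_i·A) = 1/(25.2×31) = 0.00128 K/W
R_castable refractory = L/(kA) = 0.21/(1.02×31) = 0.006641 K/W
Sum of known resistances R_other = 0.007921 K/W
Total R = ΔT/Q = 933/17600 = 0.05301 K/W
R_ceramic-fibre blanket = R_total − R_other = 0.04509 K/W
k = L/(R·A) = 0.14/(0.04509×31)

k ≈ 0.1 W/(m·K)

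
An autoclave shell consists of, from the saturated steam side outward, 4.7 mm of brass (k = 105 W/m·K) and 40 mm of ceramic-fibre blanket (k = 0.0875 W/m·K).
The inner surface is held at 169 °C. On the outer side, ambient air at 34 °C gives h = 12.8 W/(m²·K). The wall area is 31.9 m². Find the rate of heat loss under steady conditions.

Q ≈ 8040 W

Model the wall as resistances in series:
R_brass = L/(kA) = 0.0047/(105×31.9) = 1.403×10^-6 K/W
R_ceramic-fibre blanket = L/(kA) = 0.04/(0.0875×31.9) = 0.01433 K/W
R_outer film = 1/(h_o·A) = 1/(12.8×31.9) = 0.002449 K/W
R_total = 0.01678 K/W
Q = ΔT / R_total = 135 / 0.01678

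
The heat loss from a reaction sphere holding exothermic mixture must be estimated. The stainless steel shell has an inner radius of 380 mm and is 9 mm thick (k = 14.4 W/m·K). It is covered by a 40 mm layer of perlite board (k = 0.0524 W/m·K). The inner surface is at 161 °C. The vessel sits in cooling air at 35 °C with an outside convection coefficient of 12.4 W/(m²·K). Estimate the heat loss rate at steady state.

Each spherical layer contributes R = (1/r_i − 1/r_o)/(4πk):
R_stainless steel shell = (1/0.38 − 1/0.389)/(4π×14.4) = 3.365×10^-4 K/W
R_perlite board = (1/0.389 − 1/0.429)/(4π×0.0524) = 0.364 K/W
R_outer film = 1/(h·4πr_o²) = 1/(12.4×4π×0.429²) = 0.03487 K/W
R_total = 0.3992 K/W
Q = ΔT/R_total = 126/0.3992

Q ≈ 316 W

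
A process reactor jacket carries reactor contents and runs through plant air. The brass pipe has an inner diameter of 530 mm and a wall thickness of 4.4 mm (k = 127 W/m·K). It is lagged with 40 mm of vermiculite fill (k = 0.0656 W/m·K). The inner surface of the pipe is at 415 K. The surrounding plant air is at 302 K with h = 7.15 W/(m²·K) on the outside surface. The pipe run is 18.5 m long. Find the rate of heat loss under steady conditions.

Q ≈ 5130 W

Treating each annulus and film as a series resistance:
R_brass pipe wall = ln(269.4/265)/(2π×127×18.5) = 1.116×10^-6 K/W
R_vermiculite fill = ln(309.4/269.4)/(2π×0.0656×18.5) = 0.01816 K/W
R_outer film = 1/(h_o·2πr_oL) = 1/(7.15×2π×0.3094×18.5) = 0.003889 K/W
R_total = 0.02205 K/W
Q = ΔT/R_total = 113/0.02205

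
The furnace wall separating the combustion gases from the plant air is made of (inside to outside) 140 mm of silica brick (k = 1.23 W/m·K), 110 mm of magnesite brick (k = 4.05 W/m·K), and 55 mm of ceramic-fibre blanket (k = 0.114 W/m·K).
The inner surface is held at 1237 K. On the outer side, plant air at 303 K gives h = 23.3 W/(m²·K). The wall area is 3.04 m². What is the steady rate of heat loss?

Q ≈ 4260 W

Thermal resistances in series:
R_silica brick = L/(kA) = 0.14/(1.23×3.04) = 0.03744 K/W
R_magnesite brick = L/(kA) = 0.11/(4.05×3.04) = 0.008934 K/W
R_ceramic-fibre blanket = L/(kA) = 0.055/(0.114×3.04) = 0.1587 K/W
R_outer film = 1/(h_o·A) = 1/(23.3×3.04) = 0.01412 K/W
R_total = 0.2192 K/W
Q = ΔT / R_total = 934 / 0.2192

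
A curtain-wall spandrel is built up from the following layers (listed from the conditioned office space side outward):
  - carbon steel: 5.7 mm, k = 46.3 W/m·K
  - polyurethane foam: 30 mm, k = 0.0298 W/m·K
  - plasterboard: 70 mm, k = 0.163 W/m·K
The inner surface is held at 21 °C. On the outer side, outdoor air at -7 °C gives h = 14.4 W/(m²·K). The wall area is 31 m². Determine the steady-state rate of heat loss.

Q ≈ 576 W

Using the resistance-network approach (series):
R_carbon steel = L/(kA) = 0.0057/(46.3×31) = 3.971×10^-6 K/W
R_polyurethane foam = L/(kA) = 0.03/(0.0298×31) = 0.03247 K/W
R_plasterboard = L/(kA) = 0.07/(0.163×31) = 0.01385 K/W
R_outer film = 1/(h_o·A) = 1/(14.4×31) = 0.00224 K/W
R_total = 0.04857 K/W
Q = ΔT / R_total = 28 / 0.04857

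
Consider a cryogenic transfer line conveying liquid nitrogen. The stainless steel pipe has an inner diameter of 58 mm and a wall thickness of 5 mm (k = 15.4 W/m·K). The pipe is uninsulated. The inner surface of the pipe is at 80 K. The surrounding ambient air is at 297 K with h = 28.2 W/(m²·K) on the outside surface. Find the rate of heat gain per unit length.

Per-layer cylindrical resistances, series-summed:
R_stainless steel pipe wall = ln(34/29)/(2π×15.4×1) = 0.001644 K/W
R_outer film = 1/(h_o·2πr_oL) = 1/(28.2×2π×0.034×1) = 0.166 K/W
R_total = 0.1676 K/W
Q = ΔT/R_total = 217/0.1676

q′ ≈ 1290 W/m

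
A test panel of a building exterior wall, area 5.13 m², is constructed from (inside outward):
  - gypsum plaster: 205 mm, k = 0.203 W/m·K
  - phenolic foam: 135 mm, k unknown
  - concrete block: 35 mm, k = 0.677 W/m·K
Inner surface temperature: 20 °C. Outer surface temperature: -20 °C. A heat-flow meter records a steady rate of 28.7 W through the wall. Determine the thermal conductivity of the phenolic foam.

k ≈ 0.0222 W/(m·K)

Using the resistance-network approach (series):
R_gypsum plaster = L/(kA) = 0.205/(0.203×5.13) = 0.1969 K/W
R_concrete block = L/(kA) = 0.035/(0.677×5.13) = 0.01008 K/W
Sum of known resistances R_other = 0.2069 K/W
Total R = ΔT/Q = 40/28.7 = 1.394 K/W
R_phenolic foam = R_total − R_other = 1.187 K/W
k = L/(R·A) = 0.135/(1.187×5.13)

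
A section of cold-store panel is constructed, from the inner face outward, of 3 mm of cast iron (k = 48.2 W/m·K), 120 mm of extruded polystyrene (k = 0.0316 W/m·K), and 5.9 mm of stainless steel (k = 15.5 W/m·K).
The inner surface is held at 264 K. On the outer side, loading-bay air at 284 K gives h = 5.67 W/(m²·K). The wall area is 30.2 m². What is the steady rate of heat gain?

Series thermal resistances:
R_cast iron = L/(kA) = 0.003/(48.2×30.2) = 2.061×10^-6 K/W
R_extruded polystyrene = L/(kA) = 0.12/(0.0316×30.2) = 0.1257 K/W
R_stainless steel = L/(kA) = 0.0059/(15.5×30.2) = 1.26×10^-5 K/W
R_outer film = 1/(h_o·A) = 1/(5.67×30.2) = 0.00584 K/W
R_total = 0.1316 K/W
Q = ΔT / R_total = 20 / 0.1316

Q ≈ 152 W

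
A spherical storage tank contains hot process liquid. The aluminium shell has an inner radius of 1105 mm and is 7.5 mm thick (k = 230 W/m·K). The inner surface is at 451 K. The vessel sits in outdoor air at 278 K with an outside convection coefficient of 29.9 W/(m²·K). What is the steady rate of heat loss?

Q ≈ 80400 W

Spherical conduction: R = (1/r_in − 1/r_out)/(4πk) per layer; series-sum.
R_aluminium shell = (1/1.105 − 1/1.1125)/(4π×230) = 2.111×10^-6 K/W
R_outer film = 1/(h·4πr_o²) = 1/(29.9×4π×1.1125²) = 0.00215 K/W
R_total = 0.002153 K/W
Q = ΔT/R_total = 173/0.002153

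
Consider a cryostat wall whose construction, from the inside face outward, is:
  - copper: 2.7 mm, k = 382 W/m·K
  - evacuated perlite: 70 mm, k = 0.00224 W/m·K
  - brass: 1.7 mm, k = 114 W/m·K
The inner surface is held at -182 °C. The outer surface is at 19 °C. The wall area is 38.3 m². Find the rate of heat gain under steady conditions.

Series thermal resistances:
R_copper = L/(kA) = 0.0027/(382×38.3) = 1.845×10^-7 K/W
R_evacuated perlite = L/(kA) = 0.07/(0.00224×38.3) = 0.8159 K/W
R_brass = L/(kA) = 0.0017/(114×38.3) = 3.894×10^-7 K/W
R_total = 0.8159 K/W
Q = ΔT / R_total = 201 / 0.8159

Q ≈ 246 W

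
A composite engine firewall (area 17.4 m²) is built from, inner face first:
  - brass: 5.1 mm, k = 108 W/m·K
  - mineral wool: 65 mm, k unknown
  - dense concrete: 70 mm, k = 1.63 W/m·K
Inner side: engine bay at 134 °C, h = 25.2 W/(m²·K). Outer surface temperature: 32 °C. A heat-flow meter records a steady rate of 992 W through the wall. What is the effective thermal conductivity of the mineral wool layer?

k ≈ 0.0381 W/(m·K)

Thermal resistances in series:
R_inner film = 1/(h_i·A) = 1/(25.2×17.4) = 0.002281 K/W
R_brass = L/(kA) = 0.0051/(108×17.4) = 2.714×10^-6 K/W
R_dense concrete = L/(kA) = 0.07/(1.63×17.4) = 0.002468 K/W
Sum of known resistances R_other = 0.004751 K/W
Total R = ΔT/Q = 102/992 = 0.1028 K/W
R_mineral wool = R_total − R_other = 0.09807 K/W
k = L/(R·A) = 0.065/(0.09807×17.4)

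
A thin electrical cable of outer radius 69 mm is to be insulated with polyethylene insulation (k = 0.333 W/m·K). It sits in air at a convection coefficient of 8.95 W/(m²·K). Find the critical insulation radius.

For a cylinder r_cr = k/h = 0.333/8.95
r_cr = 37.2 mm; since the bare radius (69 mm) is above r_cr, any added insulation will reduce heat loss.

r_cr ≈ 37.2 mm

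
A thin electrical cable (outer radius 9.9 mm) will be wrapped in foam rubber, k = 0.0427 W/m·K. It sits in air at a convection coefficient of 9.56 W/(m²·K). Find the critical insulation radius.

r_cr ≈ 4.47 mm

For a cylinder r_cr = k/h = 0.0427/9.56
r_cr = 4.47 mm; since the bare radius (9.9 mm) is above r_cr, any added insulation will reduce heat loss.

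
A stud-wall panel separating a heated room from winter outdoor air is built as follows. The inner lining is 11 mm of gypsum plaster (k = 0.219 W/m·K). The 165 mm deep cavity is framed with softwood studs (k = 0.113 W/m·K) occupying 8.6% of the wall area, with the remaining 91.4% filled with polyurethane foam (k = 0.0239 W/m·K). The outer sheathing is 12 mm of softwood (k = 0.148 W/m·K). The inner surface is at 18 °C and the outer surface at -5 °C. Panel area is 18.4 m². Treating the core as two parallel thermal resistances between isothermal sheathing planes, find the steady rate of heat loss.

Q ≈ 79 W

Sheathing layers in series; stud and cavity paths in parallel between them.
R_inner = 0.011/(0.219×18.4) = 0.00273 K/W
R_stud  = 0.165/(0.113×0.086×18.4) = 0.9228 K/W
R_cav   = 0.165/(0.0239×0.914×18.4) = 0.4105 K/W
1/R_core = 1/R_stud + 1/R_cav → R_core = 0.2841 K/W
R_outer = 0.012/(0.148×18.4) = 0.004407 K/W
R_total = 0.2913 K/W
Q = ΔT/R_total = 23/0.2913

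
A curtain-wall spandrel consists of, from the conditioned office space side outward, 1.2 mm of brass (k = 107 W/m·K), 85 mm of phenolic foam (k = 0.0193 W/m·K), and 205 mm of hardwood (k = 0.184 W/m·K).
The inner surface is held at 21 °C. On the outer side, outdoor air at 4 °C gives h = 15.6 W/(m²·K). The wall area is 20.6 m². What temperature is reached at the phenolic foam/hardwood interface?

T ≈ 7.59 °C

Series thermal resistances:
R_brass = L/(kA) = 0.0012/(107×20.6) = 5.444×10^-7 K/W
R_phenolic foam = L/(kA) = 0.085/(0.0193×20.6) = 0.2138 K/W
R_hardwood = L/(kA) = 0.205/(0.184×20.6) = 0.05408 K/W
R_outer film = 1/(h_o·A) = 1/(15.6×20.6) = 0.003112 K/W
R_total = 0.271 K/W;  Q = ΔT/R_total = 17/0.271 = 62.73 W
T_interface = T_inner − Q·ΣR(inner→interface) = 21 − 62.7×0.2138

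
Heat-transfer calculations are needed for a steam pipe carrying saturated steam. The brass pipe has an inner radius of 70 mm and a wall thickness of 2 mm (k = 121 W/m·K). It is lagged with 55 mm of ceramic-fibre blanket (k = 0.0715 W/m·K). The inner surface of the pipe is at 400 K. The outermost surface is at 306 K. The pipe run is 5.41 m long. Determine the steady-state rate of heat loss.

Cylindrical conduction, so R = ln(r₂/r₁)/(2πkL) per layer, in series:
R_brass pipe wall = ln(72/70)/(2π×121×5.41) = 6.849×10^-6 K/W
R_ceramic-fibre blanket = ln(127/72)/(2π×0.0715×5.41) = 0.2335 K/W
R_total = 0.2335 K/W
Q = ΔT/R_total = 94/0.2335

Q ≈ 403 W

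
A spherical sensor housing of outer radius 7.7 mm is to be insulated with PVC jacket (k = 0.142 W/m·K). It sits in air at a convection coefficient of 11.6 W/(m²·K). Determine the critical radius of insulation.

r_cr ≈ 24.5 mm

For a sphere r_cr = 2k/h = 2×0.142/11.6
r_cr = 24.5 mm; since the bare radius (7.7 mm) is below r_cr, adding a thin layer of insulation will *increase* heat loss.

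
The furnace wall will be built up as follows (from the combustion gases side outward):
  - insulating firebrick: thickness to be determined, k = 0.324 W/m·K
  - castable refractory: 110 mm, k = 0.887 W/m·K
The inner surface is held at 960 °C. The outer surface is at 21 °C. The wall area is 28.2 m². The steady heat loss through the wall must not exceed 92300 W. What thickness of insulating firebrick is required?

L ≈ 52.8 mm

Model the wall as resistances in series:
R_castable refractory = L/(kA) = 0.11/(0.887×28.2) = 0.004398 K/W
Sum of the known resistances R_other = 0.004398 K/W
Required total resistance R_tot = ΔT/Q_allow = 939/92300 = 0.01017 K/W
R_insulating firebrick = R_tot − R_other = 0.005776 K/W
L = R·k·A = 0.005776×0.324×28.2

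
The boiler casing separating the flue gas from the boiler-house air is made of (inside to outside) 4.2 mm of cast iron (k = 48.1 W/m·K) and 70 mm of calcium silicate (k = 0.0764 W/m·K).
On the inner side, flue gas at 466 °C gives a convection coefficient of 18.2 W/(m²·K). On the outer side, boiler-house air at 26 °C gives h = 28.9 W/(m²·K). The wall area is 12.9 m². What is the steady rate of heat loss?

Thermal resistances in series:
R_inner film = 1/(h_i·A) = 1/(18.2×12.9) = 0.004259 K/W
R_cast iron = L/(kA) = 0.0042/(48.1×12.9) = 6.769×10^-6 K/W
R_calcium silicate = L/(kA) = 0.07/(0.0764×12.9) = 0.07103 K/W
R_outer film = 1/(h_o·A) = 1/(28.9×12.9) = 0.002682 K/W
R_total = 0.07797 K/W
Q = ΔT / R_total = 440 / 0.07797

Q ≈ 5640 W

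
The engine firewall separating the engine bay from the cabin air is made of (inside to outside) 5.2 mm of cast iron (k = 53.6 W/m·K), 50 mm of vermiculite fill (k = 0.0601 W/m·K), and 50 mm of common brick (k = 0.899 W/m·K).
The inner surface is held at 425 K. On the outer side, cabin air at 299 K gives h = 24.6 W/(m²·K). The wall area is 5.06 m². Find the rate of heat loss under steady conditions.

Q ≈ 687 W

Series thermal resistances:
R_cast iron = L/(kA) = 0.0052/(53.6×5.06) = 1.917×10^-5 K/W
R_vermiculite fill = L/(kA) = 0.05/(0.0601×5.06) = 0.1644 K/W
R_common brick = L/(kA) = 0.05/(0.899×5.06) = 0.01099 K/W
R_outer film = 1/(h_o·A) = 1/(24.6×5.06) = 0.008034 K/W
R_total = 0.1835 K/W
Q = ΔT / R_total = 126 / 0.1835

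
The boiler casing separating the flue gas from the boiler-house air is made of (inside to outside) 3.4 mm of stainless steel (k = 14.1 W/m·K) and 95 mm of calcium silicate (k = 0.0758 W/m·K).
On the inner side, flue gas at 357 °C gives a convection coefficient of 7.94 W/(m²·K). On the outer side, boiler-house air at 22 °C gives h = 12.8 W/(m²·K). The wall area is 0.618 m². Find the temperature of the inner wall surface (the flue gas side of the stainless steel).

Thermal resistances in series:
R_inner film = 1/(h_i·A) = 1/(7.94×0.618) = 0.2038 K/W
R_stainless steel = L/(kA) = 0.0034/(14.1×0.618) = 3.902×10^-4 K/W
R_calcium silicate = L/(kA) = 0.095/(0.0758×0.618) = 2.028 K/W
R_outer film = 1/(h_o·A) = 1/(12.8×0.618) = 0.1264 K/W
R_total = 2.359 K/W;  Q = ΔT/R_total = 335/2.359 = 142 W
T_interface = T_inner − Q·ΣR(inner→interface) = 357 − 142×0.2038

T ≈ 328 °C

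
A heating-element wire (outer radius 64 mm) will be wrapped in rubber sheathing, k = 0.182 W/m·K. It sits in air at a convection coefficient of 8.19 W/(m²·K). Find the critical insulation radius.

r_cr ≈ 22.2 mm

For a cylinder r_cr = k/h = 0.182/8.19
r_cr = 22.2 mm; since the bare radius (64 mm) is above r_cr, any added insulation will reduce heat loss.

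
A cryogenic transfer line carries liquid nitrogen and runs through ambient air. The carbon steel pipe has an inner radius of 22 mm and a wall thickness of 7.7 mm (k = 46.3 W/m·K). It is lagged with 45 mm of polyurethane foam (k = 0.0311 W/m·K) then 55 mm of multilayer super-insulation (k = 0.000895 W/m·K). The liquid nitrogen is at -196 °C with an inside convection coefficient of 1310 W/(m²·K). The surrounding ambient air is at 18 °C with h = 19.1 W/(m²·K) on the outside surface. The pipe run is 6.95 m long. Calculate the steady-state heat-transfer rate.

Treating each annulus and film as a series resistance:
R_inner film = 1/(h_i·2πr₁L) = 1/(1310×2π×0.022×6.95) = 7.946×10^-4 K/W
R_carbon steel pipe wall = ln(29.7/22)/(2π×46.3×6.95) = 1.484×10^-4 K/W
R_polyurethane foam = ln(74.7/29.7)/(2π×0.0311×6.95) = 0.6791 K/W
R_multilayer super-insulation = ln(129.7/74.7)/(2π×0.000895×6.95) = 14.12 K/W
R_outer film = 1/(h_o·2πr_oL) = 1/(19.1×2π×0.1297×6.95) = 0.009244 K/W
R_total = 14.81 K/W
Q = ΔT/R_total = 214/14.81

Q ≈ 14.5 W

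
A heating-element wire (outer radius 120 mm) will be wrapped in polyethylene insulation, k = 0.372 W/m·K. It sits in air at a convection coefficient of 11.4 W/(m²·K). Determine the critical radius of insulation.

For a cylinder r_cr = k/h = 0.372/11.4
r_cr = 32.6 mm; since the bare radius (120 mm) is above r_cr, any added insulation will reduce heat loss.

r_cr ≈ 32.6 mm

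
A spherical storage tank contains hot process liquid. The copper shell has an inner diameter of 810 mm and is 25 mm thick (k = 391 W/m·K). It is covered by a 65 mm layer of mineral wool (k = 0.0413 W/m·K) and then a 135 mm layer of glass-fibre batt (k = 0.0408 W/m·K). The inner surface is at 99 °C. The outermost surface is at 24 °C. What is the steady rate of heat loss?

Q ≈ 52.3 W

Each spherical layer contributes R = (1/r_i − 1/r_o)/(4πk):
R_copper shell = (1/0.405 − 1/0.43)/(4π×391) = 2.922×10^-5 K/W
R_mineral wool = (1/0.43 − 1/0.495)/(4π×0.0413) = 0.5884 K/W
R_glass-fibre batt = (1/0.495 − 1/0.63)/(4π×0.0408) = 0.8443 K/W
R_total = 1.433 K/W
Q = ΔT/R_total = 75/1.433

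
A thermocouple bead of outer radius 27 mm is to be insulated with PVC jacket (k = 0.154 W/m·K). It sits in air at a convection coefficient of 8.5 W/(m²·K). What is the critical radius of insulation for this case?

For a sphere r_cr = 2k/h = 2×0.154/8.5
r_cr = 36.2 mm; since the bare radius (27 mm) is below r_cr, adding a thin layer of insulation will *increase* heat loss.

r_cr ≈ 36.2 mm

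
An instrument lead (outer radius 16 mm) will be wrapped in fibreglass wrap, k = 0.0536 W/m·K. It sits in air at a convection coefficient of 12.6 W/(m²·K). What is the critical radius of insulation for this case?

r_cr ≈ 4.25 mm

For a cylinder r_cr = k/h = 0.0536/12.6
r_cr = 4.25 mm; since the bare radius (16 mm) is above r_cr, any added insulation will reduce heat loss.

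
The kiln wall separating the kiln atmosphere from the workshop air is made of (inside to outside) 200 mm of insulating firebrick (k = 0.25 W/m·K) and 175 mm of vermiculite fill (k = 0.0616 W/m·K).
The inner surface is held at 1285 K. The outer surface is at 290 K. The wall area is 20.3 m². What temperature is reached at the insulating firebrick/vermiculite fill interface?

T ≈ 1070 K

Model the wall as resistances in series:
R_insulating firebrick = L/(kA) = 0.2/(0.25×20.3) = 0.03941 K/W
R_vermiculite fill = L/(kA) = 0.175/(0.0616×20.3) = 0.1399 K/W
R_total = 0.1794 K/W;  Q = ΔT/R_total = 995/0.1794 = 5548 W
T_interface = T_inner − Q·ΣR(inner→interface) = 1285 − 5550×0.03941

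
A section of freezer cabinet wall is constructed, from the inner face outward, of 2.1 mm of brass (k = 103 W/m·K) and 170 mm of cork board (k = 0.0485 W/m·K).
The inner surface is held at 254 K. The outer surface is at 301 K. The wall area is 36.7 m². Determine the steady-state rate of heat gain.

Series thermal resistances:
R_brass = L/(kA) = 0.0021/(103×36.7) = 5.555×10^-7 K/W
R_cork board = L/(kA) = 0.17/(0.0485×36.7) = 0.09551 K/W
R_total = 0.09551 K/W
Q = ΔT / R_total = 47 / 0.09551

Q ≈ 492 W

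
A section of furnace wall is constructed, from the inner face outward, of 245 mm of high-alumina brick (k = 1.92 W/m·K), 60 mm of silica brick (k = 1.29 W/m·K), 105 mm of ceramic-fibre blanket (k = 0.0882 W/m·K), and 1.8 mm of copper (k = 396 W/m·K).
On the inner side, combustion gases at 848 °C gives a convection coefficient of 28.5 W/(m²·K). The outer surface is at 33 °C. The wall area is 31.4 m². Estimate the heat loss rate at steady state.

Q ≈ 18300 W

Series thermal resistances:
R_inner film = 1/(h_i·A) = 1/(28.5×31.4) = 0.001117 K/W
R_high-alumina brick = L/(kA) = 0.245/(1.92×31.4) = 0.004064 K/W
R_silica brick = L/(kA) = 0.06/(1.29×31.4) = 0.001481 K/W
R_ceramic-fibre blanket = L/(kA) = 0.105/(0.0882×31.4) = 0.03791 K/W
R_copper = L/(kA) = 0.0018/(396×31.4) = 1.448×10^-7 K/W
R_total = 0.04458 K/W
Q = ΔT / R_total = 815 / 0.04458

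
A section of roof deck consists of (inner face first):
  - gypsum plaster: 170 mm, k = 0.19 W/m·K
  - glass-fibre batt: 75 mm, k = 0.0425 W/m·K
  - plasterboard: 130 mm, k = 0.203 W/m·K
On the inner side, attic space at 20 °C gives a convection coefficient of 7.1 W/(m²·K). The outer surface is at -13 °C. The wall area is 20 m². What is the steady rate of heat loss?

Q ≈ 192 W

Treating each layer as a thermal resistance in series:
R_inner film = 1/(h_i·A) = 1/(7.1×20) = 0.007042 K/W
R_gypsum plaster = L/(kA) = 0.17/(0.19×20) = 0.04474 K/W
R_glass-fibre batt = L/(kA) = 0.075/(0.0425×20) = 0.08824 K/W
R_plasterboard = L/(kA) = 0.13/(0.203×20) = 0.03202 K/W
R_total = 0.172 K/W
Q = ΔT / R_total = 33 / 0.172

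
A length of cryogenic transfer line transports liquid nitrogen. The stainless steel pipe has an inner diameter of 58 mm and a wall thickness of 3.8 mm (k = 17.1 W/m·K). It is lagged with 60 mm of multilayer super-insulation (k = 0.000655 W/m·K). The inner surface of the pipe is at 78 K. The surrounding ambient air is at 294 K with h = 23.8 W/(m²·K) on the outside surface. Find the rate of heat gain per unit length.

Treating each annulus and film as a series resistance:
R_stainless steel pipe wall = ln(32.8/29)/(2π×17.1×1) = 0.001146 K/W
R_multilayer super-insulation = ln(92.8/32.8)/(2π×0.000655×1) = 252.7 K/W
R_outer film = 1/(h_o·2πr_oL) = 1/(23.8×2π×0.0928×1) = 0.07206 K/W
R_total = 252.8 K/W
Q = ΔT/R_total = 216/252.8

q′ ≈ 0.854 W/m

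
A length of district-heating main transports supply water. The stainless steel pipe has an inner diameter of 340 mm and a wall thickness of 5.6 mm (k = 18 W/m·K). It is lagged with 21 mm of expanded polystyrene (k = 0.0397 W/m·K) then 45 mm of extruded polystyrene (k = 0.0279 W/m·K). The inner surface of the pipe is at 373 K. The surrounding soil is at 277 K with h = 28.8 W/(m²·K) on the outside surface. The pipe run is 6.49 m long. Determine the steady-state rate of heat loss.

Q ≈ 377 W

Radial resistances (cylindrical: R_cond = ln(r_o/r_i)/(2πkL), R_conv = 1/(h·2πrL)):
R_stainless steel pipe wall = ln(175.6/170)/(2π×18×6.49) = 4.416×10^-5 K/W
R_expanded polystyrene = ln(196.6/175.6)/(2π×0.0397×6.49) = 0.06978 K/W
R_extruded polystyrene = ln(241.6/196.6)/(2π×0.0279×6.49) = 0.1812 K/W
R_outer film = 1/(h_o·2πr_oL) = 1/(28.8×2π×0.2416×6.49) = 0.003524 K/W
R_total = 0.2545 K/W
Q = ΔT/R_total = 96/0.2545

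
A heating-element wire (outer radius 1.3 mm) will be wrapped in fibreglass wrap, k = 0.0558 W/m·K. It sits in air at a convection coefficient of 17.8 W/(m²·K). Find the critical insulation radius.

r_cr ≈ 3.13 mm

For a cylinder r_cr = k/h = 0.0558/17.8
r_cr = 3.13 mm; since the bare radius (1.3 mm) is below r_cr, adding a thin layer of insulation will *increase* heat loss.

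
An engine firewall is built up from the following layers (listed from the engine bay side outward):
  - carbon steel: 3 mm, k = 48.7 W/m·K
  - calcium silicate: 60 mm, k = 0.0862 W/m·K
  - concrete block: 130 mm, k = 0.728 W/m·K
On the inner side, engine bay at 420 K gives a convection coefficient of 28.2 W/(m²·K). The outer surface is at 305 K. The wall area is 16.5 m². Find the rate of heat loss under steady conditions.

Model the wall as resistances in series:
R_inner film = 1/(h_i·A) = 1/(28.2×16.5) = 0.002149 K/W
R_carbon steel = L/(kA) = 0.003/(48.7×16.5) = 3.733×10^-6 K/W
R_calcium silicate = L/(kA) = 0.06/(0.0862×16.5) = 0.04219 K/W
R_concrete block = L/(kA) = 0.13/(0.728×16.5) = 0.01082 K/W
R_total = 0.05516 K/W
Q = ΔT / R_total = 115 / 0.05516

Q ≈ 2080 W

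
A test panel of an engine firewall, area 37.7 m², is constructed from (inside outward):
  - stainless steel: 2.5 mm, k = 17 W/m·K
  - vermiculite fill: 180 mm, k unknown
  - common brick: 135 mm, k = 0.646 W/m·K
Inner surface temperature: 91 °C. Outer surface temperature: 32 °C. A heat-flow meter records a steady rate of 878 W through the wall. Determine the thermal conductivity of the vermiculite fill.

k ≈ 0.0774 W/(m·K)

Using the resistance-network approach (series):
R_stainless steel = L/(kA) = 0.0025/(17×37.7) = 3.901×10^-6 K/W
R_common brick = L/(kA) = 0.135/(0.646×37.7) = 0.005543 K/W
Sum of known resistances R_other = 0.005547 K/W
Total R = ΔT/Q = 59/878 = 0.0672 K/W
R_vermiculite fill = R_total − R_other = 0.06165 K/W
k = L/(R·A) = 0.18/(0.06165×37.7)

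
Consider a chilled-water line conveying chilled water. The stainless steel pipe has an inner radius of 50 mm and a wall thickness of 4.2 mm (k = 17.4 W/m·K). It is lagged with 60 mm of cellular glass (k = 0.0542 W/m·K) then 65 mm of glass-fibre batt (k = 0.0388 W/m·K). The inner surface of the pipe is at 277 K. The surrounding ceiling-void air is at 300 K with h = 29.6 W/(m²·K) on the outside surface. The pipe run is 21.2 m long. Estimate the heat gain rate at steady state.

Q ≈ 120 W

Per-layer cylindrical resistances, series-summed:
R_stainless steel pipe wall = ln(54.2/50)/(2π×17.4×21.2) = 3.48×10^-5 K/W
R_cellular glass = ln(114.2/54.2)/(2π×0.0542×21.2) = 0.1032 K/W
R_glass-fibre batt = ln(179.2/114.2)/(2π×0.0388×21.2) = 0.08718 K/W
R_outer film = 1/(h_o·2πr_oL) = 1/(29.6×2π×0.1792×21.2) = 0.001415 K/W
R_total = 0.1919 K/W
Q = ΔT/R_total = 23/0.1919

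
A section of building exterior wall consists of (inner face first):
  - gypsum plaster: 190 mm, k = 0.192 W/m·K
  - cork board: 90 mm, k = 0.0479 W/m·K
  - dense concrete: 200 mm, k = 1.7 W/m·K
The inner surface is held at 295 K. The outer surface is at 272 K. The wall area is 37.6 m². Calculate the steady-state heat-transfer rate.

Series thermal resistances:
R_gypsum plaster = L/(kA) = 0.19/(0.192×37.6) = 0.02632 K/W
R_cork board = L/(kA) = 0.09/(0.0479×37.6) = 0.04997 K/W
R_dense concrete = L/(kA) = 0.2/(1.7×37.6) = 0.003129 K/W
R_total = 0.07942 K/W
Q = ΔT / R_total = 23 / 0.07942

Q ≈ 290 W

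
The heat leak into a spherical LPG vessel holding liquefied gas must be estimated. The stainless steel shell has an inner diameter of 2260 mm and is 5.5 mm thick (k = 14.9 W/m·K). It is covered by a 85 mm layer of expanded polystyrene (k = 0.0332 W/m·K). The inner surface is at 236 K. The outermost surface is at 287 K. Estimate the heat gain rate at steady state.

Each spherical layer contributes R = (1/r_i − 1/r_o)/(4πk):
R_stainless steel shell = (1/1.13 − 1/1.1355)/(4π×14.9) = 2.289×10^-5 K/W
R_expanded polystyrene = (1/1.1355 − 1/1.2205)/(4π×0.0332) = 0.147 K/W
R_total = 0.147 K/W
Q = ΔT/R_total = 51/0.147

Q ≈ 347 W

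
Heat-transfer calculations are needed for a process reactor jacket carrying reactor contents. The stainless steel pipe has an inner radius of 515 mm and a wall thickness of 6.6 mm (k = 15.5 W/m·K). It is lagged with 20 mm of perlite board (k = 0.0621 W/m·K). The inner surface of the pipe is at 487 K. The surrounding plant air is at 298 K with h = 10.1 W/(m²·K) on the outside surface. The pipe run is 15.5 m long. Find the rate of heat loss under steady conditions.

Q ≈ 23300 W

Cylindrical conduction, so R = ln(r₂/r₁)/(2πkL) per layer, in series:
R_stainless steel pipe wall = ln(521.6/515)/(2π×15.5×15.5) = 8.436×10^-6 K/W
R_perlite board = ln(541.6/521.6)/(2π×0.0621×15.5) = 0.006221 K/W
R_outer film = 1/(h_o·2πr_oL) = 1/(10.1×2π×0.5416×15.5) = 0.001877 K/W
R_total = 0.008107 K/W
Q = ΔT/R_total = 189/0.008107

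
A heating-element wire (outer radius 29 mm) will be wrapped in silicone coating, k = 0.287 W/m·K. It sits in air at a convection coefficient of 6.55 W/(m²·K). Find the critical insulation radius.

For a cylinder r_cr = k/h = 0.287/6.55
r_cr = 43.8 mm; since the bare radius (29 mm) is below r_cr, adding a thin layer of insulation will *increase* heat loss.

r_cr ≈ 43.8 mm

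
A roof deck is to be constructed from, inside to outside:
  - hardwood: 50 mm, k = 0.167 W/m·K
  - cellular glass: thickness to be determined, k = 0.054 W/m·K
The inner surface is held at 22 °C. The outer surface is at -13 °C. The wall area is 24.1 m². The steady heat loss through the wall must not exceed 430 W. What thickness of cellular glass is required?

L ≈ 89.8 mm

Series thermal resistances:
R_hardwood = L/(kA) = 0.05/(0.167×24.1) = 0.01242 K/W
Sum of the known resistances R_other = 0.01242 K/W
Required total resistance R_tot = ΔT/Q_allow = 35/430 = 0.0814 K/W
R_cellular glass = R_tot − R_other = 0.06897 K/W
L = R·k·A = 0.06897×0.054×24.1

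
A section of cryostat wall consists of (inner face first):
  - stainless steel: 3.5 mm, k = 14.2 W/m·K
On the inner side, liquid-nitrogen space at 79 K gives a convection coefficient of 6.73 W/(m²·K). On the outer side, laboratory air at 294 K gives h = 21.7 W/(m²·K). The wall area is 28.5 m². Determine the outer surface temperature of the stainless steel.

Thermal resistances in series:
R_inner film = 1/(h_i·A) = 1/(6.73×28.5) = 0.005214 K/W
R_stainless steel = L/(kA) = 0.0035/(14.2×28.5) = 8.648×10^-6 K/W
R_outer film = 1/(h_o·A) = 1/(21.7×28.5) = 0.001617 K/W
R_total = 0.006839 K/W;  Q = ΔT/R_total = 215/0.006839 = 31440 W
T_interface = T_inner + Q·ΣR(inner→interface) = 79 + 31400×0.005222

T ≈ 243 K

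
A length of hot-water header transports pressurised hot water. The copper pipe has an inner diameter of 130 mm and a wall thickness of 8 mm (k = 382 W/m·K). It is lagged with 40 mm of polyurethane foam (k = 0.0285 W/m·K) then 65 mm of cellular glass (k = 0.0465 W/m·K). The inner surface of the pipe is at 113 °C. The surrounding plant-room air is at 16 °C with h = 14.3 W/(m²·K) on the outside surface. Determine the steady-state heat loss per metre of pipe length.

Radial resistances (cylindrical: R_cond = ln(r_o/r_i)/(2πkL), R_conv = 1/(h·2πrL)):
R_copper pipe wall = ln(73/65)/(2π×382×1) = 4.836×10^-5 K/W
R_polyurethane foam = ln(113/73)/(2π×0.0285×1) = 2.44 K/W
R_cellular glass = ln(178/113)/(2π×0.0465×1) = 1.555 K/W
R_outer film = 1/(h_o·2πr_oL) = 1/(14.3×2π×0.178×1) = 0.06253 K/W
R_total = 4.058 K/W
Q = ΔT/R_total = 97/4.058

q′ ≈ 23.9 W/m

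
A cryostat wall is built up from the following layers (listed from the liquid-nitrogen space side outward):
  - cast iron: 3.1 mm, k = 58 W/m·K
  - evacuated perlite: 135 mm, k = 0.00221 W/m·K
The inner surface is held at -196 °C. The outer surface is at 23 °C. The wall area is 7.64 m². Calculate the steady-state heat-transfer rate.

Using the resistance-network approach (series):
R_cast iron = L/(kA) = 0.0031/(58×7.64) = 6.996×10^-6 K/W
R_evacuated perlite = L/(kA) = 0.135/(0.00221×7.64) = 7.996 K/W
R_total = 7.996 K/W
Q = ΔT / R_total = 219 / 7.996

Q ≈ 27.4 W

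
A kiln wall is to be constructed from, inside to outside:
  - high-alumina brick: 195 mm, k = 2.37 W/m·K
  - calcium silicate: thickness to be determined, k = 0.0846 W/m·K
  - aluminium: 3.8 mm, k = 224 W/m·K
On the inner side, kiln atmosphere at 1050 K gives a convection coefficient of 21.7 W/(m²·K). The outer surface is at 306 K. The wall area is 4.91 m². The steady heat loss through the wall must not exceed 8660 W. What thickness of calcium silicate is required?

Treating each layer as a thermal resistance in series:
R_inner film = 1/(h_i·A) = 1/(21.7×4.91) = 0.009386 K/W
R_high-alumina brick = L/(kA) = 0.195/(2.37×4.91) = 0.01676 K/W
R_aluminium = L/(kA) = 0.0038/(224×4.91) = 3.455×10^-6 K/W
Sum of the known resistances R_other = 0.02615 K/W
Required total resistance R_tot = ΔT/Q_allow = 744/8660 = 0.08591 K/W
R_calcium silicate = R_tot − R_other = 0.05977 K/W
L = R·k·A = 0.05977×0.0846×4.91

L ≈ 24.8 mm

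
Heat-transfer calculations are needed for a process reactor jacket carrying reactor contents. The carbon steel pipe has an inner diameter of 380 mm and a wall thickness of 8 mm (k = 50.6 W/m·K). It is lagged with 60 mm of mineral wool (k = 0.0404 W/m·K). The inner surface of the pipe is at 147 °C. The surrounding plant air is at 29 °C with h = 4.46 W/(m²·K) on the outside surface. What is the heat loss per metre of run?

Cylindrical conduction, so R = ln(r₂/r₁)/(2πkL) per layer, in series:
R_carbon steel pipe wall = ln(198/190)/(2π×50.6×1) = 1.297×10^-4 K/W
R_mineral wool = ln(258/198)/(2π×0.0404×1) = 1.043 K/W
R_outer film = 1/(h_o·2πr_oL) = 1/(4.46×2π×0.258×1) = 0.1383 K/W
R_total = 1.181 K/W
Q = ΔT/R_total = 118/1.181

q′ ≈ 99.9 W/m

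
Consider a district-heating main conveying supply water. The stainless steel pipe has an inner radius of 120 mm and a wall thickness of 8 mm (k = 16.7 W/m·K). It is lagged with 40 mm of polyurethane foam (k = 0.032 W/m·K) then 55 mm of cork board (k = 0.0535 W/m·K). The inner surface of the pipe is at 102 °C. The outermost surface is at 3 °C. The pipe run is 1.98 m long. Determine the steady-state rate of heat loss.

Q ≈ 89.3 W

Cylindrical conduction, so R = ln(r₂/r₁)/(2πkL) per layer, in series:
R_stainless steel pipe wall = ln(128/120)/(2π×16.7×1.98) = 3.106×10^-4 K/W
R_polyurethane foam = ln(168/128)/(2π×0.032×1.98) = 0.6831 K/W
R_cork board = ln(223/168)/(2π×0.0535×1.98) = 0.4255 K/W
R_total = 1.109 K/W
Q = ΔT/R_total = 99/1.109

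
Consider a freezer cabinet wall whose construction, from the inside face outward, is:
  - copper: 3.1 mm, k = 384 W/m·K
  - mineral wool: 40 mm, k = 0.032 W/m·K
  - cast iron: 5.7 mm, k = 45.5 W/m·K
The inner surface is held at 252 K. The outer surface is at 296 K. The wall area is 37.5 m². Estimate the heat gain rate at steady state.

Q ≈ 1320 W

Series thermal resistances:
R_copper = L/(kA) = 0.0031/(384×37.5) = 2.153×10^-7 K/W
R_mineral wool = L/(kA) = 0.04/(0.032×37.5) = 0.03333 K/W
R_cast iron = L/(kA) = 0.0057/(45.5×37.5) = 3.341×10^-6 K/W
R_total = 0.03334 K/W
Q = ΔT / R_total = 44 / 0.03334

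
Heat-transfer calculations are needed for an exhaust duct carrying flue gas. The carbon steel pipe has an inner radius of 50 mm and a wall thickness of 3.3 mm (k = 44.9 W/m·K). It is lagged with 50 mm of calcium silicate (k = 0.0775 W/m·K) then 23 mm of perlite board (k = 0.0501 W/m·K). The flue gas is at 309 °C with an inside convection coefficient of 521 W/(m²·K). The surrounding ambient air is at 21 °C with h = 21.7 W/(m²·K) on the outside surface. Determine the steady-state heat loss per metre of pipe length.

q′ ≈ 140 W/m

Per-layer cylindrical resistances, series-summed:
R_inner film = 1/(h_i·2πr₁L) = 1/(521×2π×0.05×1) = 0.00611 K/W
R_carbon steel pipe wall = ln(53.3/50)/(2π×44.9×1) = 2.266×10^-4 K/W
R_calcium silicate = ln(103.3/53.3)/(2π×0.0775×1) = 1.359 K/W
R_perlite board = ln(126.3/103.3)/(2π×0.0501×1) = 0.6386 K/W
R_outer film = 1/(h_o·2πr_oL) = 1/(21.7×2π×0.1263×1) = 0.05807 K/W
R_total = 2.062 K/W
Q = ΔT/R_total = 288/2.062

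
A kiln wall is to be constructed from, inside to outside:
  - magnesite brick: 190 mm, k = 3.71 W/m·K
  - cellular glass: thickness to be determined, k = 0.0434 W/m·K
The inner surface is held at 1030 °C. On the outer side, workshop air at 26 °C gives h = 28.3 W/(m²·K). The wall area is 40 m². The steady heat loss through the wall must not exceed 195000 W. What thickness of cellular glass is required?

Model the wall as resistances in series:
R_magnesite brick = L/(kA) = 0.19/(3.71×40) = 0.00128 K/W
R_outer film = 1/(h_o·A) = 1/(28.3×40) = 8.834×10^-4 K/W
Sum of the known resistances R_other = 0.002164 K/W
Required total resistance R_tot = ΔT/Q_allow = 1004/195000 = 0.005149 K/W
R_cellular glass = R_tot − R_other = 0.002985 K/W
L = R·k·A = 0.002985×0.0434×40

L ≈ 5.18 mm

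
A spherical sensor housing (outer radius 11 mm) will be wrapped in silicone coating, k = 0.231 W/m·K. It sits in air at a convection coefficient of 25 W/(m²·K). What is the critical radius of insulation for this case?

r_cr ≈ 18.5 mm

For a sphere r_cr = 2k/h = 2×0.231/25
r_cr = 18.5 mm; since the bare radius (11 mm) is below r_cr, adding a thin layer of insulation will *increase* heat loss.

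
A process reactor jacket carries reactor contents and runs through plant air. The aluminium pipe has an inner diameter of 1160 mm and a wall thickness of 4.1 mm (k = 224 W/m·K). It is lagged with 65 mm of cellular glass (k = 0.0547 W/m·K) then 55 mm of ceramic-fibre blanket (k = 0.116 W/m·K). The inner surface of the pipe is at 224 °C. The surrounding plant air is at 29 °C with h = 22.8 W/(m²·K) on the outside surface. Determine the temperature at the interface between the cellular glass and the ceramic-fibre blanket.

T ≈ 84.3 °C

Cylindrical conduction, so R = ln(r₂/r₁)/(2πkL) per layer, in series:
R_aluminium pipe wall = ln(584.1/580)/(2π×224×1) = 5.005×10^-6 K/W
R_cellular glass = ln(649.1/584.1)/(2π×0.0547×1) = 0.307 K/W
R_ceramic-fibre blanket = ln(704.1/649.1)/(2π×0.116×1) = 0.1116 K/W
R_outer film = 1/(h_o·2πr_oL) = 1/(22.8×2π×0.7041×1) = 0.009914 K/W
R_total = 0.4285 K/W
Q = ΔT/R_total = 195/0.4285
Q = 455 W/m
T_interface = T_inner − Q·ΣR(inner→interface) = 224 − 455×0.307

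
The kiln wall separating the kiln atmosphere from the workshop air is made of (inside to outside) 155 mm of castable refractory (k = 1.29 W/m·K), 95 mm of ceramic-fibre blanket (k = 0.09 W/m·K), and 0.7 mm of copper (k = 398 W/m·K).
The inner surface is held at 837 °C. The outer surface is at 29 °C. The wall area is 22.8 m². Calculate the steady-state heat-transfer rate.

Q ≈ 15700 W

Thermal resistances in series:
R_castable refractory = L/(kA) = 0.155/(1.29×22.8) = 0.00527 K/W
R_ceramic-fibre blanket = L/(kA) = 0.095/(0.09×22.8) = 0.0463 K/W
R_copper = L/(kA) = 0.0007/(398×22.8) = 7.714×10^-8 K/W
R_total = 0.05157 K/W
Q = ΔT / R_total = 808 / 0.05157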